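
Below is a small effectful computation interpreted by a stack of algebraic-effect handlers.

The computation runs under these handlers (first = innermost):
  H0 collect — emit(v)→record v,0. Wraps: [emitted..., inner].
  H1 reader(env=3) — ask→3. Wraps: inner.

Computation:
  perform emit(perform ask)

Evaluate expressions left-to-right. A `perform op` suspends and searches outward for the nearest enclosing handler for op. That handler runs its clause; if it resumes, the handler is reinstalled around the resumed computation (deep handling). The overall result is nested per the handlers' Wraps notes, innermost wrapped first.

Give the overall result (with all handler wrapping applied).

Evaluation trace:
ask @ H1 ⇒ 3
emit(3) @ H0 ⇒ out+=3
H0 returns [3, 0]
H1 returns [3, 0]
= [3, 0]

Answer: [3, 0]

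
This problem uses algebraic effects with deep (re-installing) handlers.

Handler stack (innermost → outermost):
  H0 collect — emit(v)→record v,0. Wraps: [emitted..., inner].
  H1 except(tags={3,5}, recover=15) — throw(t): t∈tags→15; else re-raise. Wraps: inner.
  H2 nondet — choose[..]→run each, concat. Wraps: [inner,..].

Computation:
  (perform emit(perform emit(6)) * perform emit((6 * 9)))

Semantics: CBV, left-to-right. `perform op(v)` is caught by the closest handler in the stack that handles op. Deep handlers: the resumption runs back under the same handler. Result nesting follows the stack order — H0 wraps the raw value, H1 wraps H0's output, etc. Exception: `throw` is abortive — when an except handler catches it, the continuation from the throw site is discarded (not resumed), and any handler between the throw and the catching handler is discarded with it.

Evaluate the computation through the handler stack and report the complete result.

Answer: [[6, 0, 54, 0]]

Working:
emit(6) @ H0 ⇒ out+=6
emit(0) @ H0 ⇒ out+=0
emit(54) @ H0 ⇒ out+=54
H0 returns [6, 0, 54, 0]
H1 returns [6, 0, 54, 0]
H2 returns [[6, 0, 54, 0]]
= [[6, 0, 54, 0]]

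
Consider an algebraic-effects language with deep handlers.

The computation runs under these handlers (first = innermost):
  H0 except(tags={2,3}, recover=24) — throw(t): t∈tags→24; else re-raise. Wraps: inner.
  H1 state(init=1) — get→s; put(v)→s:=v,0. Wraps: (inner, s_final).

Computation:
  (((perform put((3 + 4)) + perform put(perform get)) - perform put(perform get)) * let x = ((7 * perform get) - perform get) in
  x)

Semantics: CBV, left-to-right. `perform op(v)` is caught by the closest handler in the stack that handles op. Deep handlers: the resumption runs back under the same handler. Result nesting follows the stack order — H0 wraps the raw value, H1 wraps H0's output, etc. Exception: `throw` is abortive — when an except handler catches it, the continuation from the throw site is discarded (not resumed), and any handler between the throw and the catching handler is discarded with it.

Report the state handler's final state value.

Answer: 7

Evaluation trace:
put(7) @ H1 ⇒ s:=7
get @ H1 ⇒ 7
put(7) @ H1 ⇒ s:=7
get @ H1 ⇒ 7
put(7) @ H1 ⇒ s:=7
get @ H1 ⇒ 7
get @ H1 ⇒ 7
H0 returns 0
H1 returns (0, 7)
= (0, 7)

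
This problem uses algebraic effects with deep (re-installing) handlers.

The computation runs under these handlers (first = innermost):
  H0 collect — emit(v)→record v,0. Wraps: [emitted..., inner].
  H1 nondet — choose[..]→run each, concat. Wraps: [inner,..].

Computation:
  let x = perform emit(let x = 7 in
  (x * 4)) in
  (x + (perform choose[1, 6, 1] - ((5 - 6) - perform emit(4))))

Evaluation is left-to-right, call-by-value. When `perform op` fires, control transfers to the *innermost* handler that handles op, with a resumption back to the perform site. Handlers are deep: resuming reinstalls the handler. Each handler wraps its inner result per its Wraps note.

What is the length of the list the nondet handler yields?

Evaluation trace:
emit(28) @ H0 ⇒ out+=28
choose[1, 6, 1] @ H1
  branch[0] choose=1:
    emit(4) @ H0 ⇒ out+=4
    H0 returns [28, 4, 2]
    H1 returns [[28, 4, 2]]
  branch[1] choose=6:
    emit(4) @ H0 ⇒ out+=4
    H0 returns [28, 4, 7]
    H1 returns [[28, 4, 7]]
  branch[2] choose=1:
    emit(4) @ H0 ⇒ out+=4
    H0 returns [28, 4, 2]
    H1 returns [[28, 4, 2]]
= [[28, 4, 2], [28, 4, 7], [28, 4, 2]]

Answer: 3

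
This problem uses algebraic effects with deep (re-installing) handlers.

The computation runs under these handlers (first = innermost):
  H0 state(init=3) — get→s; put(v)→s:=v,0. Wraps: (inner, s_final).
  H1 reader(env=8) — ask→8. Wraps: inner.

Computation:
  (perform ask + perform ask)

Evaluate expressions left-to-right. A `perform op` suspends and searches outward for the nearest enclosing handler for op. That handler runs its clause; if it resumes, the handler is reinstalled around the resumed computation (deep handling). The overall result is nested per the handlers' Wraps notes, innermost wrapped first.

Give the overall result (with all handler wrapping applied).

Answer: (16, 3)

Evaluation trace:
ask @ H1 ⇒ 8
ask @ H1 ⇒ 8
H0 returns (16, 3)
H1 returns (16, 3)
= (16, 3)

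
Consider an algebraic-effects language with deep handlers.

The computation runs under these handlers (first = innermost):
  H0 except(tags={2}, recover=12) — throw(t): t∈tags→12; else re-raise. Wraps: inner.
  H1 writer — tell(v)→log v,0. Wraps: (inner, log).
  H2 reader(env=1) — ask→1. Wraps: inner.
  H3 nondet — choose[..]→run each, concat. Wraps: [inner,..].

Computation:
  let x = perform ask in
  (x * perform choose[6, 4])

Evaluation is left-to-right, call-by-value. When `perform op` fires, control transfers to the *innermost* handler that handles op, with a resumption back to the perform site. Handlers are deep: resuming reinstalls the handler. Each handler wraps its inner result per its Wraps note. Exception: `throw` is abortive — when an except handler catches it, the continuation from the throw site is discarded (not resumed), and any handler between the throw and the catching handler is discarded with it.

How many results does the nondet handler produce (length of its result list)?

Working:
ask @ H2 ⇒ 1
choose[6, 4] @ H3
  branch[0] choose=6:
    H0 returns 6
    H1 returns (6, ())
    H2 returns (6, ())
    H3 returns [(6, ())]
  branch[1] choose=4:
    H0 returns 4
    H1 returns (4, ())
    H2 returns (4, ())
    H3 returns [(4, ())]
= [(6, ()), (4, ())]

Answer: 2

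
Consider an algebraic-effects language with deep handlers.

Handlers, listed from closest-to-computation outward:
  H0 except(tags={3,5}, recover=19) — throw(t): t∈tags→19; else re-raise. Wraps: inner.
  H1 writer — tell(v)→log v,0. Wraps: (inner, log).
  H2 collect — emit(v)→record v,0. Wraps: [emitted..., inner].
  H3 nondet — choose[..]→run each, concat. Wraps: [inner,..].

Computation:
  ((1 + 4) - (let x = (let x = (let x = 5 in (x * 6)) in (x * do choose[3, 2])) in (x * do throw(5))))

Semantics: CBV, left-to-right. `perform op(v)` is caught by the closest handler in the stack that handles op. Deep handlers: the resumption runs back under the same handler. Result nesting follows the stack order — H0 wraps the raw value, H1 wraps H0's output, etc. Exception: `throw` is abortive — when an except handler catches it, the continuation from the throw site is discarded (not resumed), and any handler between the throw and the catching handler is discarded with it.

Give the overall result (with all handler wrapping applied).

Working:
choose[3, 2] @ H3
  branch[0] choose=3:
    throw(5) @ H0 caught ⇒ 19
    H1 returns (19, ())
    H2 returns [(19, ())]
    H3 returns [[(19, ())]]
  branch[1] choose=2:
    throw(5) @ H0 caught ⇒ 19
    H1 returns (19, ())
    H2 returns [(19, ())]
    H3 returns [[(19, ())]]
= [[(19, ())], [(19, ())]]

Answer: [[(19, ())], [(19, ())]]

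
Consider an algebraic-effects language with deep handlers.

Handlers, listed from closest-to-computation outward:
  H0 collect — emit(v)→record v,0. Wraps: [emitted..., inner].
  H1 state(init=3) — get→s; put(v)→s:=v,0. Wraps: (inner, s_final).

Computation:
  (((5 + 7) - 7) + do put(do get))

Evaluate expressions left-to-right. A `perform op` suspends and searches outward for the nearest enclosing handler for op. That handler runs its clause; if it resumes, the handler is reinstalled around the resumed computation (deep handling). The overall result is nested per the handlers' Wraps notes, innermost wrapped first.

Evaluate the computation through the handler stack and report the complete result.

Answer: ([5], 3)

Working:
get @ H1 ⇒ 3
put(3) @ H1 ⇒ s:=3
H0 returns [5]
H1 returns ([5], 3)
= ([5], 3)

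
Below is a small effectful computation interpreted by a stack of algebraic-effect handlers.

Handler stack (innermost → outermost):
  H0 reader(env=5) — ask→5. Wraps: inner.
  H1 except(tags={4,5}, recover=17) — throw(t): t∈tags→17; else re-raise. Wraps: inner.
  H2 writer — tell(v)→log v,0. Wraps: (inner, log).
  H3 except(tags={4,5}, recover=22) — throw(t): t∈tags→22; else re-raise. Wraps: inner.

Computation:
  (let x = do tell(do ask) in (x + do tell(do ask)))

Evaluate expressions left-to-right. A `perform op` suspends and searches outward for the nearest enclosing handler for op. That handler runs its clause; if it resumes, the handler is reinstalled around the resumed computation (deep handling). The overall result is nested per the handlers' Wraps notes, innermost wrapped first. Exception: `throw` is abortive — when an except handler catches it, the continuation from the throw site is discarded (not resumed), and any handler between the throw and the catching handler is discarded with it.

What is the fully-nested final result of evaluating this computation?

Working:
ask @ H0 ⇒ 5
tell(5) @ H2 ⇒ log+=5
ask @ H0 ⇒ 5
tell(5) @ H2 ⇒ log+=5
H0 returns 0
H1 returns 0
H2 returns (0, (5, 5))
H3 returns (0, (5, 5))
= (0, (5, 5))

Answer: (0, (5, 5))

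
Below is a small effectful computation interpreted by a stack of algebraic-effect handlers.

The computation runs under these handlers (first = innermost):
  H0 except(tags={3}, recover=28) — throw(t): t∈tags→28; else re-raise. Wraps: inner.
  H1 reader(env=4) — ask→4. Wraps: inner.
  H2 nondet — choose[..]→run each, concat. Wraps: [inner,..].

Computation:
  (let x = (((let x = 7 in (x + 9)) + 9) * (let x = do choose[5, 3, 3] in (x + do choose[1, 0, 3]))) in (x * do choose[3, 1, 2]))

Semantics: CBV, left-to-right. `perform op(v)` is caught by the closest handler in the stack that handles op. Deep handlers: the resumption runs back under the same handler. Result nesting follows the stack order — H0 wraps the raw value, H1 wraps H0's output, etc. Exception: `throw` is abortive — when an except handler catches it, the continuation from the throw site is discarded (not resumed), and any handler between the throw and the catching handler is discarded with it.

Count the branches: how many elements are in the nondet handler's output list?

Evaluation trace:
choose[5, 3, 3] @ H2
  branch[0] choose=5:
    choose[1, 0, 3] @ H2
      branch[0] choose=1:
        choose[3, 1, 2] @ H2
          branch[0] choose=3:
            H0 returns 450
            H1 returns 450
            H2 returns [450]
          branch[1] choose=1:
            H0 returns 150
            H1 returns 150
            H2 returns [150]
          branch[2] choose=2:
            H0 returns 300
            H1 returns 300
            H2 returns [300]
      branch[1] choose=0:
        choose[3, 1, 2] @ H2
          branch[0] choose=3:
            H0 returns 375
            H1 returns 375
            H2 returns [375]
          branch[1] choose=1:
            H0 returns 125
            H1 returns 125
            H2 returns [125]
          branch[2] choose=2:
            H0 returns 250
            H1 returns 250
            H2 returns [250]
      branch[2] choose=3:
        choose[3, 1, 2] @ H2
          branch[0] choose=3:
            H0 returns 600
            H1 returns 600
            H2 returns [600]
          branch[1] choose=1:
            H0 returns 200
            H1 returns 200
            H2 returns [200]
          branch[2] choose=2:
            H0 returns 400
            H1 returns 400
            H2 returns [400]
  branch[1] choose=3:
    choose[1, 0, 3] @ H2
      branch[0] choose=1:
        choose[3, 1, 2] @ H2
          branch[0] choose=3:
            H0 returns 300
            H1 returns 300
            H2 returns [300]
          branch[1] choose=1:
            H0 returns 100
            H1 returns 100
            H2 returns [100]
          branch[2] choose=2:
            H0 returns 200
            H1 returns 200
            H2 returns [200]
      branch[1] choose=0:
        choose[3, 1, 2] @ H2
          branch[0] choose=3:
            H0 returns 225
            H1 returns 225
            H2 returns [225]
          branch[1] choose=1:
            H0 returns 75
            H1 returns 75
            H2 returns [75]
          branch[2] choose=2:
            H0 returns 150
            H1 returns 150
            H2 returns [150]
      branch[2] choose=3:
        choose[3, 1, 2] @ H2
          branch[0] choose=3:
            H0 returns 450
            H1 returns 450
            H2 returns [450]
          branch[1] choose=1:
            H0 returns 150
            H1 returns 150
            H2 returns [150]
          branch[2] choose=2:
            H0 returns 300
            H1 returns 300
            H2 returns [300]
  branch[2] choose=3:
    choose[1, 0, 3] @ H2
      branch[0] choose=1:
        choose[3, 1, 2] @ H2
          branch[0] choose=3:
            H0 returns 300
            H1 returns 300
            H2 returns [300]
          branch[1] choose=1:
            H0 returns 100
            H1 returns 100
            H2 returns [100]
          branch[2] choose=2:
            H0 returns 200
            H1 returns 200
            H2 returns [200]
      branch[1] choose=0:
        choose[3, 1, 2] @ H2
          branch[0] choose=3:
            H0 returns 225
            H1 returns 225
            H2 returns [225]
          branch[1] choose=1:
            H0 returns 75
            H1 returns 75
            H2 returns [75]
          branch[2] choose=2:
            H0 returns 150
            H1 returns 150
            H2 returns [150]
      branch[2] choose=3:
        choose[3, 1, 2] @ H2
          branch[0] choose=3:
            H0 returns 450
            H1 returns 450
            H2 returns [450]
          branch[1] choose=1:
            H0 returns 150
            H1 returns 150
            H2 returns [150]
          branch[2] choose=2:
            H0 returns 300
            H1 returns 300
            H2 returns [300]
= [450, 150, 300, 375, 125, 250, 600, 200, 400, 300, 100, 200, 225, 75, 150, 450, 150, 300, 300, 100, 200, 225, 75, 150, 450, 150, 300]

Answer: 27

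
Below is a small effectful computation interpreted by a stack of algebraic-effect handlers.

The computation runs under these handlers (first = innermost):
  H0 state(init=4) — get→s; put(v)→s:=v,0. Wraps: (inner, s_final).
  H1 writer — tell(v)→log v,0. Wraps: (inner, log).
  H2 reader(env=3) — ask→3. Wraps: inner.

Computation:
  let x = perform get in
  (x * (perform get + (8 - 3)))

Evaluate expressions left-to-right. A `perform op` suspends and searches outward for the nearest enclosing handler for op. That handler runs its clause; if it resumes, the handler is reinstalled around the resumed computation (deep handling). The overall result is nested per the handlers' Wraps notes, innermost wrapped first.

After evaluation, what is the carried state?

Working:
get @ H0 ⇒ 4
get @ H0 ⇒ 4
H0 returns (36, 4)
H1 returns ((36, 4), ())
H2 returns ((36, 4), ())
= ((36, 4), ())

Answer: 4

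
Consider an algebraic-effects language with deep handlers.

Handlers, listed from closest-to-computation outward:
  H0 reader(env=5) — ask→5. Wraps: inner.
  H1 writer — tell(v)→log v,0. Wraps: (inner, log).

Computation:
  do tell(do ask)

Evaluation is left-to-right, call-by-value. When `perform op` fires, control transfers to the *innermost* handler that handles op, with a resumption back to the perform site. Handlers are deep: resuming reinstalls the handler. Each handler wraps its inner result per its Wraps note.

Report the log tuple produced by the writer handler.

Answer: (5)

Working:
ask @ H0 ⇒ 5
tell(5) @ H1 ⇒ log+=5
H0 returns 0
H1 returns (0, (5))
= (0, (5))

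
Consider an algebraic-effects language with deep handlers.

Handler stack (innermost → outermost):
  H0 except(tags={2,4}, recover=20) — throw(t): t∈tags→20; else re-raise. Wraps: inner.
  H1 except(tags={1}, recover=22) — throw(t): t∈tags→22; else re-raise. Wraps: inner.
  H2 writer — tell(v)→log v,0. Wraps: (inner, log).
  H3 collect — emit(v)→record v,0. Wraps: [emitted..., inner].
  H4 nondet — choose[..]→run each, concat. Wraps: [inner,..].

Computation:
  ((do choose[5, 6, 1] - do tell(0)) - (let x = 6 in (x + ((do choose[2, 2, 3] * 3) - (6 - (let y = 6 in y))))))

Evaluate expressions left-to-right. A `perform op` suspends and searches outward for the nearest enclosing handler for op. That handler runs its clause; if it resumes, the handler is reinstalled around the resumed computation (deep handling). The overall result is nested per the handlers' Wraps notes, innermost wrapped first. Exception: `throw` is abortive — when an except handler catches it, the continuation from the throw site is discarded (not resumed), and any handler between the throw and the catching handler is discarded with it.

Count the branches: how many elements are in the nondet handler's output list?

Working:
choose[5, 6, 1] @ H4
  branch[0] choose=5:
    tell(0) @ H2 ⇒ log+=0
    choose[2, 2, 3] @ H4
      branch[0] choose=2:
        H0 returns -7
        H1 returns -7
        H2 returns (-7, (0))
        H3 returns [(-7, (0))]
        H4 returns [[(-7, (0))]]
      branch[1] choose=2:
        H0 returns -7
        H1 returns -7
        H2 returns (-7, (0))
        H3 returns [(-7, (0))]
        H4 returns [[(-7, (0))]]
      branch[2] choose=3:
        H0 returns -10
        H1 returns -10
        H2 returns (-10, (0))
        H3 returns [(-10, (0))]
        H4 returns [[(-10, (0))]]
  branch[1] choose=6:
    tell(0) @ H2 ⇒ log+=0
    choose[2, 2, 3] @ H4
      branch[0] choose=2:
        H0 returns -6
        H1 returns -6
        H2 returns (-6, (0))
        H3 returns [(-6, (0))]
        H4 returns [[(-6, (0))]]
      branch[1] choose=2:
        H0 returns -6
        H1 returns -6
        H2 returns (-6, (0))
        H3 returns [(-6, (0))]
        H4 returns [[(-6, (0))]]
      branch[2] choose=3:
        H0 returns -9
        H1 returns -9
        H2 returns (-9, (0))
        H3 returns [(-9, (0))]
        H4 returns [[(-9, (0))]]
  branch[2] choose=1:
    tell(0) @ H2 ⇒ log+=0
    choose[2, 2, 3] @ H4
      branch[0] choose=2:
        H0 returns -11
        H1 returns -11
        H2 returns (-11, (0))
        H3 returns [(-11, (0))]
        H4 returns [[(-11, (0))]]
      branch[1] choose=2:
        H0 returns -11
        H1 returns -11
        H2 returns (-11, (0))
        H3 returns [(-11, (0))]
        H4 returns [[(-11, (0))]]
      branch[2] choose=3:
        H0 returns -14
        H1 returns -14
        H2 returns (-14, (0))
        H3 returns [(-14, (0))]
        H4 returns [[(-14, (0))]]
= [[(-7, (0))], [(-7, (0))], [(-10, (0))], [(-6, (0))], [(-6, (0))], [(-9, (0))], [(-11, (0))], [(-11, (0))], [(-14, (0))]]

Answer: 9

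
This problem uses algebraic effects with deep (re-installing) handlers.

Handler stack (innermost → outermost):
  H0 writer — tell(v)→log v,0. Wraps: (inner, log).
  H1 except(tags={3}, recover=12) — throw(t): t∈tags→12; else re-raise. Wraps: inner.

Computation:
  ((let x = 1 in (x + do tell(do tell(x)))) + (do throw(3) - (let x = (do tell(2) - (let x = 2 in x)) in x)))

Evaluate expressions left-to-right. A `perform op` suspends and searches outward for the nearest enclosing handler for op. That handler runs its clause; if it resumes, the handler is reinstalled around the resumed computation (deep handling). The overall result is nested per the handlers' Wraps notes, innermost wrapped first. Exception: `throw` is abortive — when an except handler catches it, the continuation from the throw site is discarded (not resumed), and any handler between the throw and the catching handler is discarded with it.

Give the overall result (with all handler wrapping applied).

Answer: 12

Step-by-step:
tell(1) @ H0 ⇒ log+=1
tell(0) @ H0 ⇒ log+=0
throw(3) @ H1 caught ⇒ 12
= 12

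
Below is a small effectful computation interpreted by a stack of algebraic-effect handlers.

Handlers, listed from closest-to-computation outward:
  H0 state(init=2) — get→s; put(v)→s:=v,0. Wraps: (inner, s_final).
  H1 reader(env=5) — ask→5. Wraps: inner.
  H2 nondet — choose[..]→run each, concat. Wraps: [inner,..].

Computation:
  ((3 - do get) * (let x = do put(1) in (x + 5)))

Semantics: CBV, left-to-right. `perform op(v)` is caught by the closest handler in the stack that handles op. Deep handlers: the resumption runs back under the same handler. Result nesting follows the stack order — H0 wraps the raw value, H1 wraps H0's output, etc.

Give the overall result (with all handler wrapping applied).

Answer: [(5, 1)]

Step-by-step:
get @ H0 ⇒ 2
put(1) @ H0 ⇒ s:=1
H0 returns (5, 1)
H1 returns (5, 1)
H2 returns [(5, 1)]
= [(5, 1)]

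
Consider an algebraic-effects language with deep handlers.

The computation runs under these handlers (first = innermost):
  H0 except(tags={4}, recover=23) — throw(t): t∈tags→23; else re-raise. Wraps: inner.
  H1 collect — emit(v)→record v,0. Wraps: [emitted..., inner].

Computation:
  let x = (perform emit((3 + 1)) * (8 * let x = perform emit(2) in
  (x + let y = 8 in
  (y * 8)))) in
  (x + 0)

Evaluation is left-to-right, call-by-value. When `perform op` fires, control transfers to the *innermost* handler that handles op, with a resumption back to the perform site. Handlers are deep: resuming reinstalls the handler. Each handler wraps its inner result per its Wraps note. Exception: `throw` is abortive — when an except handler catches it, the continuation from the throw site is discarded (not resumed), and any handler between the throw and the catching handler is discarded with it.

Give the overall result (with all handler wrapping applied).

Answer: [4, 2, 0]

Working:
emit(4) @ H1 ⇒ out+=4
emit(2) @ H1 ⇒ out+=2
H0 returns 0
H1 returns [4, 2, 0]
= [4, 2, 0]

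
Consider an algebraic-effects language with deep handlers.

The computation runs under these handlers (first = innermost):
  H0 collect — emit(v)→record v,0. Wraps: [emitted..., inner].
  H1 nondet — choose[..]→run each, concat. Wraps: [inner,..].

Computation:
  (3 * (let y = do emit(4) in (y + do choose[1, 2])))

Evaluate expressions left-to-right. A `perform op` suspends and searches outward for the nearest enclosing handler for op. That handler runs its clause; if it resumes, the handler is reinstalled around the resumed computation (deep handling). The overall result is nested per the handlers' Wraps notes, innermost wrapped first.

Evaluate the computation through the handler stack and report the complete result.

Working:
emit(4) @ H0 ⇒ out+=4
choose[1, 2] @ H1
  branch[0] choose=1:
    H0 returns [4, 3]
    H1 returns [[4, 3]]
  branch[1] choose=2:
    H0 returns [4, 6]
    H1 returns [[4, 6]]
= [[4, 3], [4, 6]]

Answer: [[4, 3], [4, 6]]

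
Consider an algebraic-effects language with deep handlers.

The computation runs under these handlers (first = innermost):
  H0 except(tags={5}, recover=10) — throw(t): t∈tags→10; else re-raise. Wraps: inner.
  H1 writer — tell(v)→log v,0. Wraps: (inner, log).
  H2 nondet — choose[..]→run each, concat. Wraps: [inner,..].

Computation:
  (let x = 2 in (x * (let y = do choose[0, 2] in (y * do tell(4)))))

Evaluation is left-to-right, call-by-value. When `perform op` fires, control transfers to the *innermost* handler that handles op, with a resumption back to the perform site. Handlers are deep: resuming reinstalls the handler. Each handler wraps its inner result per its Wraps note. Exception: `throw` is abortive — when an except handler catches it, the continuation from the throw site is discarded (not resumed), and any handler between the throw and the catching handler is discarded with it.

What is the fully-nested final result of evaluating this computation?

Answer: [(0, (4)), (0, (4))]

Evaluation trace:
choose[0, 2] @ H2
  branch[0] choose=0:
    tell(4) @ H1 ⇒ log+=4
    H0 returns 0
    H1 returns (0, (4))
    H2 returns [(0, (4))]
  branch[1] choose=2:
    tell(4) @ H1 ⇒ log+=4
    H0 returns 0
    H1 returns (0, (4))
    H2 returns [(0, (4))]
= [(0, (4)), (0, (4))]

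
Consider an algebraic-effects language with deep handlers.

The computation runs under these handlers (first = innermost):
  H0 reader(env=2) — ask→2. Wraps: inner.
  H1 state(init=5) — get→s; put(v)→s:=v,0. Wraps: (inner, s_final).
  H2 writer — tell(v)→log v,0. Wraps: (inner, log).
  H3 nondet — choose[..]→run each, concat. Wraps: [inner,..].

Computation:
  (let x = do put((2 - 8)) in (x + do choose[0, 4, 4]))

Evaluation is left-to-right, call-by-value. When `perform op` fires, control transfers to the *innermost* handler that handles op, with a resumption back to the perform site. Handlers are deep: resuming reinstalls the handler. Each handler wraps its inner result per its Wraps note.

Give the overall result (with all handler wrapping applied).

Evaluation trace:
put(-6) @ H1 ⇒ s:=-6
choose[0, 4, 4] @ H3
  branch[0] choose=0:
    H0 returns 0
    H1 returns (0, -6)
    H2 returns ((0, -6), ())
    H3 returns [((0, -6), ())]
  branch[1] choose=4:
    H0 returns 4
    H1 returns (4, -6)
    H2 returns ((4, -6), ())
    H3 returns [((4, -6), ())]
  branch[2] choose=4:
    H0 returns 4
    H1 returns (4, -6)
    H2 returns ((4, -6), ())
    H3 returns [((4, -6), ())]
= [((0, -6), ()), ((4, -6), ()), ((4, -6), ())]

Answer: [((0, -6), ()), ((4, -6), ()), ((4, -6), ())]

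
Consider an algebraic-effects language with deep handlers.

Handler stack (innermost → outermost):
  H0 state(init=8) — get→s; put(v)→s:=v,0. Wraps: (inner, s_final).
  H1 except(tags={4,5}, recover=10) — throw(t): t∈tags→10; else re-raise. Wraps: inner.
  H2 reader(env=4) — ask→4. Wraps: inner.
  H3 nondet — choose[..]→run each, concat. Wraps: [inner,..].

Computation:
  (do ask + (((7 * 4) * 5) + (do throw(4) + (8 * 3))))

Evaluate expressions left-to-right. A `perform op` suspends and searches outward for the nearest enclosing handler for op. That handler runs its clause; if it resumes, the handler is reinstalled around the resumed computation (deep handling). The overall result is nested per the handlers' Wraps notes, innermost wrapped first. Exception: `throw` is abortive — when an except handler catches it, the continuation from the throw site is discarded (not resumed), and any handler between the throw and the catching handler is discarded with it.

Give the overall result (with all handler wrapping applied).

Answer: [10]

Step-by-step:
ask @ H2 ⇒ 4
throw(4) @ H1 caught ⇒ 10
H2 returns 10
H3 returns [10]
= [10]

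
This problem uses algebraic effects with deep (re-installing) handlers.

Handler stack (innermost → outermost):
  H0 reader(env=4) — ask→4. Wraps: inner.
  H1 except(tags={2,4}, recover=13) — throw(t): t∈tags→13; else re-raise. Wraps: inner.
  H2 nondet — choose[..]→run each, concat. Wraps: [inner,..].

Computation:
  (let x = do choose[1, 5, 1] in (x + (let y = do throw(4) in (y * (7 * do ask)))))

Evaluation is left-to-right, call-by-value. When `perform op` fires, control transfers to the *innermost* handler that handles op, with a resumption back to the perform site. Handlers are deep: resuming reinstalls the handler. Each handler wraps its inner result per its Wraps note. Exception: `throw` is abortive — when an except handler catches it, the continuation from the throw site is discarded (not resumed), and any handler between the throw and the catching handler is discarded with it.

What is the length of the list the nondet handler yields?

Answer: 3

Step-by-step:
choose[1, 5, 1] @ H2
  branch[0] choose=1:
    throw(4) @ H1 caught ⇒ 13
    H2 returns [13]
  branch[1] choose=5:
    throw(4) @ H1 caught ⇒ 13
    H2 returns [13]
  branch[2] choose=1:
    throw(4) @ H1 caught ⇒ 13
    H2 returns [13]
= [13, 13, 13]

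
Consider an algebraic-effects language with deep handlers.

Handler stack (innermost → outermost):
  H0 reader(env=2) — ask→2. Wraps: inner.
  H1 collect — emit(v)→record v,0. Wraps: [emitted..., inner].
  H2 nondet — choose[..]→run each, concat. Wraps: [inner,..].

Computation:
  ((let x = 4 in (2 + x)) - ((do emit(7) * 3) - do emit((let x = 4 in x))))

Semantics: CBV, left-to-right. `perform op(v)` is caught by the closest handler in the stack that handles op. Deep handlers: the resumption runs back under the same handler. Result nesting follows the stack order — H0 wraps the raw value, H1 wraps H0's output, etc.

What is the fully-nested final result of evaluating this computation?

Answer: [[7, 4, 6]]

Working:
emit(7) @ H1 ⇒ out+=7
emit(4) @ H1 ⇒ out+=4
H0 returns 6
H1 returns [7, 4, 6]
H2 returns [[7, 4, 6]]
= [[7, 4, 6]]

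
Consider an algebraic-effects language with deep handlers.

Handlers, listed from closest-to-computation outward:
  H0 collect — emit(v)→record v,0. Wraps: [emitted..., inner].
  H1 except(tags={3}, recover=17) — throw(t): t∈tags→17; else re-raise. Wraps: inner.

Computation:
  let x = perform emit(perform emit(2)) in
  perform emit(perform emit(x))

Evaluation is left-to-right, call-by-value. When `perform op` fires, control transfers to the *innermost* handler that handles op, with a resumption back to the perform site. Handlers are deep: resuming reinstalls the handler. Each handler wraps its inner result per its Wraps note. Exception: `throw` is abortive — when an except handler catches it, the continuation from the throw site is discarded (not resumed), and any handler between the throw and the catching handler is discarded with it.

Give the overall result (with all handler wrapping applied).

Answer: [2, 0, 0, 0, 0]

Evaluation trace:
emit(2) @ H0 ⇒ out+=2
emit(0) @ H0 ⇒ out+=0
emit(0) @ H0 ⇒ out+=0
emit(0) @ H0 ⇒ out+=0
H0 returns [2, 0, 0, 0, 0]
H1 returns [2, 0, 0, 0, 0]
= [2, 0, 0, 0, 0]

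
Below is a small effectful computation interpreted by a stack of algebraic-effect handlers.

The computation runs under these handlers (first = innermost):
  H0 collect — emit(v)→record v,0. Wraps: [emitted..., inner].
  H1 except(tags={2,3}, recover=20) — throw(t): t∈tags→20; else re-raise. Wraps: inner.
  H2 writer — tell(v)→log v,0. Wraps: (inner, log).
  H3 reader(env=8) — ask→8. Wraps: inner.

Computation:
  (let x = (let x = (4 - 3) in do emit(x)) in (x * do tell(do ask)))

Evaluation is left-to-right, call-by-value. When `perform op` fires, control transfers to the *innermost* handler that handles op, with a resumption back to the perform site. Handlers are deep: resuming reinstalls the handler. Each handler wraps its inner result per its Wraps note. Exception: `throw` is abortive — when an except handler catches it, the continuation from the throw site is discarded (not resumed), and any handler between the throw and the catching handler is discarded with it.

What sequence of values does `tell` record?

Answer: (8)

Step-by-step:
emit(1) @ H0 ⇒ out+=1
ask @ H3 ⇒ 8
tell(8) @ H2 ⇒ log+=8
H0 returns [1, 0]
H1 returns [1, 0]
H2 returns ([1, 0], (8))
H3 returns ([1, 0], (8))
= ([1, 0], (8))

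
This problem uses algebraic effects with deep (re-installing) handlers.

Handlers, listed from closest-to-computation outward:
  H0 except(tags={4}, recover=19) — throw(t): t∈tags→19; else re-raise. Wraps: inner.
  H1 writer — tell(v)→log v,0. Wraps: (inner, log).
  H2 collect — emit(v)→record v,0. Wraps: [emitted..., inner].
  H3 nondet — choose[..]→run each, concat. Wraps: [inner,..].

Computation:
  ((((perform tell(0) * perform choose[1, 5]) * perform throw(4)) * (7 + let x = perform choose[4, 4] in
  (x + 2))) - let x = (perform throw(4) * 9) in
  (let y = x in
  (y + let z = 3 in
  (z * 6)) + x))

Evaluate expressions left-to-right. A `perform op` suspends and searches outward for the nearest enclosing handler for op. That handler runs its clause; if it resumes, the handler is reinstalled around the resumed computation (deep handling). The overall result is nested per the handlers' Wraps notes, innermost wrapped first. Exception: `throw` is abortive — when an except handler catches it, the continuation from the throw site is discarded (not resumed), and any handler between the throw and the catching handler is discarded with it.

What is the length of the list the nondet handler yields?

Answer: 2

Step-by-step:
tell(0) @ H1 ⇒ log+=0
choose[1, 5] @ H3
  branch[0] choose=1:
    throw(4) @ H0 caught ⇒ 19
    H1 returns (19, (0))
    H2 returns [(19, (0))]
    H3 returns [[(19, (0))]]
  branch[1] choose=5:
    throw(4) @ H0 caught ⇒ 19
    H1 returns (19, (0))
    H2 returns [(19, (0))]
    H3 returns [[(19, (0))]]
= [[(19, (0))], [(19, (0))]]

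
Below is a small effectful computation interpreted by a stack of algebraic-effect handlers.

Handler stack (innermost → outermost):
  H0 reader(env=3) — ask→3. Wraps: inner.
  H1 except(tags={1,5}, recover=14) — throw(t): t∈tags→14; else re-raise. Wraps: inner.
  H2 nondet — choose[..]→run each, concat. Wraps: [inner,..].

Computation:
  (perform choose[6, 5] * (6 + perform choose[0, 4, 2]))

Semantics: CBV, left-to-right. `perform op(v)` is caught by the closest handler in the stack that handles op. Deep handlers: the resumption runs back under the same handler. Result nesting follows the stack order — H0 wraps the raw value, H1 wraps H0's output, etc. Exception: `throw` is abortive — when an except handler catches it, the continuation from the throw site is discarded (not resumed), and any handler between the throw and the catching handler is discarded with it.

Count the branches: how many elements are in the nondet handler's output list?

Working:
choose[6, 5] @ H2
  branch[0] choose=6:
    choose[0, 4, 2] @ H2
      branch[0] choose=0:
        H0 returns 36
        H1 returns 36
        H2 returns [36]
      branch[1] choose=4:
        H0 returns 60
        H1 returns 60
        H2 returns [60]
      branch[2] choose=2:
        H0 returns 48
        H1 returns 48
        H2 returns [48]
  branch[1] choose=5:
    choose[0, 4, 2] @ H2
      branch[0] choose=0:
        H0 returns 30
        H1 returns 30
        H2 returns [30]
      branch[1] choose=4:
        H0 returns 50
        H1 returns 50
        H2 returns [50]
      branch[2] choose=2:
        H0 returns 40
        H1 returns 40
        H2 returns [40]
= [36, 60, 48, 30, 50, 40]

Answer: 6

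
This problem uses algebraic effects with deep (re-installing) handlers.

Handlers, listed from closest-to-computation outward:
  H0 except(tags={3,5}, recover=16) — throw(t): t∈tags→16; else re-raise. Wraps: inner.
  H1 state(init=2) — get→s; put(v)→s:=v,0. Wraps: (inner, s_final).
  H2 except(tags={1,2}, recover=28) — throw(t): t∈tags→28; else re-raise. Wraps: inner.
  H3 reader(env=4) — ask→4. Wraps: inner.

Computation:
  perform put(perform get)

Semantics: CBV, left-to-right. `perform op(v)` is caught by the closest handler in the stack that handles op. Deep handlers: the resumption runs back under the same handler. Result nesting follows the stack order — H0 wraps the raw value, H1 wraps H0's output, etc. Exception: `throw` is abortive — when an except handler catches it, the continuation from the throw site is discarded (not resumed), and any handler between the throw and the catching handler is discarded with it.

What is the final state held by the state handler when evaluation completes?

Evaluation trace:
get @ H1 ⇒ 2
put(2) @ H1 ⇒ s:=2
H0 returns 0
H1 returns (0, 2)
H2 returns (0, 2)
H3 returns (0, 2)
= (0, 2)

Answer: 2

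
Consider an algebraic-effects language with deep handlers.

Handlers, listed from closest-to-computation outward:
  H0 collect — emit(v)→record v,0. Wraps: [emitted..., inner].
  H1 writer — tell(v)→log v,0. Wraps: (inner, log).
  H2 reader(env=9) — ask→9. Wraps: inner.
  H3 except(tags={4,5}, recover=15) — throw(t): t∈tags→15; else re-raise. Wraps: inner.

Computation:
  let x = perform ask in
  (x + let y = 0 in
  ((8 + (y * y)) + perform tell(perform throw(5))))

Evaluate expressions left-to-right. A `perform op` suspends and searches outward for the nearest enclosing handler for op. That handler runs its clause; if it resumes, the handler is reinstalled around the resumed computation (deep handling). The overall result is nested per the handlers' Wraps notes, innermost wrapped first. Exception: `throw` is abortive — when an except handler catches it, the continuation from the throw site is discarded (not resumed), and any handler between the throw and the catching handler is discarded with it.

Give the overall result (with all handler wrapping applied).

Evaluation trace:
ask @ H2 ⇒ 9
throw(5) @ H3 caught ⇒ 15
= 15

Answer: 15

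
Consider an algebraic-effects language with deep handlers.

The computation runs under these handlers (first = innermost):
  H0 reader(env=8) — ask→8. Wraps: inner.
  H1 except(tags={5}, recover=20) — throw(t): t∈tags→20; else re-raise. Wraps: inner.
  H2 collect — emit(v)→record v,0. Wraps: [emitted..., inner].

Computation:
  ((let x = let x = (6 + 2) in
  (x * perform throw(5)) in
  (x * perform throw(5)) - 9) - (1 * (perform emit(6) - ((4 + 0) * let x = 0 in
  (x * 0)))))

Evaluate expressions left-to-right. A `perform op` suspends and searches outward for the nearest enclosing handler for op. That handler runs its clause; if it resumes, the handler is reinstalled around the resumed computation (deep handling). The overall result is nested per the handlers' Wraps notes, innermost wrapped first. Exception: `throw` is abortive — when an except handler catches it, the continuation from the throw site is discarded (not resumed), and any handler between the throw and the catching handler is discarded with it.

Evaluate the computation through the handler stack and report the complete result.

Answer: [20]

Evaluation trace:
throw(5) @ H1 caught ⇒ 20
H2 returns [20]
= [20]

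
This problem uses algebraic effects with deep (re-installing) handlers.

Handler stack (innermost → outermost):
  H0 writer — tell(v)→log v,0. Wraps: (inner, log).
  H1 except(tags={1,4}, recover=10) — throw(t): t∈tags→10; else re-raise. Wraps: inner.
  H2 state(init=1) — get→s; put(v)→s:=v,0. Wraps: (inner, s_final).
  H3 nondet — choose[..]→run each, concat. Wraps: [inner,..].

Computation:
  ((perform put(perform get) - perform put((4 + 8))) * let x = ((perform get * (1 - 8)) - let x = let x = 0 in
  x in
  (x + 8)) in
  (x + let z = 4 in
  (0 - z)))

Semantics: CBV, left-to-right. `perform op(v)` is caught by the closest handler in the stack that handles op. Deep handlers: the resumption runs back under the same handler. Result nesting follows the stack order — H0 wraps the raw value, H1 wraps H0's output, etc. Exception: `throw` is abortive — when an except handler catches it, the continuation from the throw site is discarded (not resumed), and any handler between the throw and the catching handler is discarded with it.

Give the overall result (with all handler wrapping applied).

Evaluation trace:
get @ H2 ⇒ 1
put(1) @ H2 ⇒ s:=1
put(12) @ H2 ⇒ s:=12
get @ H2 ⇒ 12
H0 returns (0, ())
H1 returns (0, ())
H2 returns ((0, ()), 12)
H3 returns [((0, ()), 12)]
= [((0, ()), 12)]

Answer: [((0, ()), 12)]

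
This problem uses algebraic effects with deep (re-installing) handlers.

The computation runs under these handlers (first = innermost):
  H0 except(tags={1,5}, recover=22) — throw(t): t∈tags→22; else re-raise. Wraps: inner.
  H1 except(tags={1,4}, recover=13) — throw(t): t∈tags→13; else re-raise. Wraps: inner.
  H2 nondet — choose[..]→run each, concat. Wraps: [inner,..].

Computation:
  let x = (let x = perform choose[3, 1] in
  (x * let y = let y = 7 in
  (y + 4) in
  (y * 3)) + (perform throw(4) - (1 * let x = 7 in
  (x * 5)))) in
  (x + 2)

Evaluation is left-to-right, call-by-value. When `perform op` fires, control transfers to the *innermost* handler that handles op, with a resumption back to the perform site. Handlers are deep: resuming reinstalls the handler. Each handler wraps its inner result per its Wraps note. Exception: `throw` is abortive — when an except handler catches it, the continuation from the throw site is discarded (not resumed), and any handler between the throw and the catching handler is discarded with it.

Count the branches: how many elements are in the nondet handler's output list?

Answer: 2

Evaluation trace:
choose[3, 1] @ H2
  branch[0] choose=3:
    throw(4) @ H0 re-raised
    throw(4) @ H1 caught ⇒ 13
    H2 returns [13]
  branch[1] choose=1:
    throw(4) @ H0 re-raised
    throw(4) @ H1 caught ⇒ 13
    H2 returns [13]
= [13, 13]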